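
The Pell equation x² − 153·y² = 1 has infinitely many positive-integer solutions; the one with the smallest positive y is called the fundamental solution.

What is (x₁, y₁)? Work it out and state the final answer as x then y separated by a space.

[12; 2,1,2,2,2,1,2,24] for √153; ℓ=8 ⇒ convergent index 7
a_0=12:  p_0=12·1+0=12,  q_0=12·0+1=1
…
a_2=1:  p_2=1·25+12=37,  q_2=1·2+1=3
a_3=2:  p_3=2·37+25=99,  q_3=2·3+2=8
a_4=2:  p_4=2·99+37=235,  q_4=2·8+3=19
a_5=2:  p_5=2·235+99=569,  q_5=2·19+8=46
a_6=1:  p_6=1·569+235=804,  q_6=1·46+19=65
a_7=2:  p_7=2·804+569=2177,  q_7=2·65+46=176
→ (2177, 176).  Check: 2177²=4739329, 153·176²=4739328, difference 1.

2177 176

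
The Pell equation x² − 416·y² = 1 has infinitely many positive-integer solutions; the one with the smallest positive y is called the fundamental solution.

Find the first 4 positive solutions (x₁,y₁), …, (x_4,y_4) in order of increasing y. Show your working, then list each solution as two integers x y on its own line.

5201 255
54100801 2652510
562756526801 27591408765
5853793337683201 287005831321020

√416 = [20; 2,1,1,9,1,1,2,40, …], period ℓ=8 (even) → k=7
i=0: a=20 ⇒ p=20, q=1
i=1: a=2 ⇒ p=41, q=2
i=2: a=1 ⇒ p=61, q=3
i=3: a=1 ⇒ p=102, q=5
…
i=5: a=1 ⇒ p=1081, q=53
i=6: a=1 ⇒ p=2060, q=101
i=7: a=2 ⇒ p=5201, q=255
→ (5201, 255).  Check: 5201²=27050401, 416·255²=27050400, difference 1.
(5201+255√416)^2 = 54100801 + 2652510√416
(5201+255√416)^3 = 562756526801 + 27591408765√416
(5201+255√416)^4 = 5853793337683201 + 287005831321020√416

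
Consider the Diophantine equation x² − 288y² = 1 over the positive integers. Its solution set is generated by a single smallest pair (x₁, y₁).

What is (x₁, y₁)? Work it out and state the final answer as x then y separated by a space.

√288 → a₀=16, period (1,32); ℓ=2 even so k=1
i=0: a=16 ⇒ p=16, q=1
i=1: a=1 ⇒ p=17, q=1
→ (17, 1).  Check: 17²=289, 288·1²=288, difference 1.

17 1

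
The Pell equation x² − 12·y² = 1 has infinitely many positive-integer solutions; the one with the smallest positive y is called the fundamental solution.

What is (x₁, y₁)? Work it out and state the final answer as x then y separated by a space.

7 2

√12 = [3; 2,6, …], period ℓ=2 (even) → k=1
i=0: a=3 ⇒ p=3, q=1
i=1: a=2 ⇒ p=7, q=2
fundamental: x₁=7, y₁=2  (since 49 − 12·4 = 1)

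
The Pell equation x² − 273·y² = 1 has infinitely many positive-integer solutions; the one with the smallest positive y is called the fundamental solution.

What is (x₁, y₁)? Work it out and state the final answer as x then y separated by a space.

√273 → a₀=16, period (1,1,10,1,1,32); ℓ=6 even so k=5
k=0  a_k=16  p_k/q_k = 16/1
k=1  a_k=1  p_k/q_k = 17/1
k=2  a_k=1  p_k/q_k = 33/2
…
k=4  a_k=1  p_k/q_k = 380/23
k=5  a_k=1  p_k/q_k = 727/44
(x₁, y₁) = (727, 44);  727² − 273·44² = 1 ✓

727 44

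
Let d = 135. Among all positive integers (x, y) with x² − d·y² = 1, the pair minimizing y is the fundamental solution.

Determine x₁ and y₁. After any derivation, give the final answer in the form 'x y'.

√135 → a₀=11, period (1,1,1,1,1,1,1,22); ℓ=8 even so k=7
a_0=11:  p_0=11·1+0=11,  q_0=11·0+1=1
a_1=1:  p_1=1·11+1=12,  q_1=1·1+0=1
…
a_3=1:  p_3=1·23+12=35,  q_3=1·2+1=3
…
a_6=1:  p_6=1·93+58=151,  q_6=1·8+5=13
a_7=1:  p_7=1·151+93=244,  q_7=1·13+8=21
→ (244, 21).  Check: 244²=59536, 135·21²=59535, difference 1.

244 21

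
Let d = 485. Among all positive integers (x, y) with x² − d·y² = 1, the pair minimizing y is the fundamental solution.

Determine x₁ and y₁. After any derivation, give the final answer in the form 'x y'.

969 44

[22; 44] for √485; ℓ=1 ⇒ convergent index 1
k=0  a_k=22  p_k/q_k = 22/1
k=1  a_k=44  p_k/q_k = 969/44
(x₁, y₁) = (969, 44);  969² − 485·44² = 1 ✓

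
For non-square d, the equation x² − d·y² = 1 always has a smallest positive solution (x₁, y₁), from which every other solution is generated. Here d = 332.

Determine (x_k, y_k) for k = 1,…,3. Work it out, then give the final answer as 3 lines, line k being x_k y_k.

13447 738
361643617 19847772
9726043422151 533785979430

d=332: √d = [18; 4,1,1,8,1,1,4,36] (ℓ=8, even), read p_7/q_7
k=0  a_k=18  p_k/q_k = 18/1
…
k=2  a_k=1  p_k/q_k = 91/5
k=3  a_k=1  p_k/q_k = 164/9
k=4  a_k=8  p_k/q_k = 1403/77
…
k=6  a_k=1  p_k/q_k = 2970/163
k=7  a_k=4  p_k/q_k = 13447/738
→ (13447, 738).  Check: 13447²=180821809, 332·738²=180821808, difference 1.
(x_2, y_2) = (13447·13447 + 332·738·738, 13447·738 + 738·13447) = (361643617, 19847772)
(x_3, y_3) = (13447·361643617 + 332·738·19847772, 13447·19847772 + 738·361643617) = (9726043422151, 533785979430)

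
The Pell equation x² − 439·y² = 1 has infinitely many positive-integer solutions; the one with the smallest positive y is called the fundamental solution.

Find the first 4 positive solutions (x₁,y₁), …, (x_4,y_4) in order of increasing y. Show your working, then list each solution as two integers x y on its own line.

√439 → a₀=20, period (1,19,1,40); ℓ=4 even so k=3
i=0: a=20 ⇒ p=20, q=1
…
i=2: a=19 ⇒ p=419, q=20
i=3: a=1 ⇒ p=440, q=21
→ (440, 21).  Check: 440²=193600, 439·21²=193599, difference 1.
(x_2, y_2) = (440·440 + 439·21·21, 440·21 + 21·440) = (387199, 18480)
(x_3, y_3) = (440·387199 + 439·21·18480, 440·18480 + 21·387199) = (340734680, 16262379)
(x_4, y_4) = (440·340734680 + 439·21·16262379, 440·16262379 + 21·340734680) = (299846131201, 14310875040)

440 21
387199 18480
340734680 16262379
299846131201 14310875040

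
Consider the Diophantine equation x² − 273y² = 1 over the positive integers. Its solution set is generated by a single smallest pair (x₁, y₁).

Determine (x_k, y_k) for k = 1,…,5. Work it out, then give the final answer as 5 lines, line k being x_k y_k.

727 44
1057057 63976
1536960151 93021060
2234739002497 135252557264
3249308972670487 196657125240796

√273 = [16; 1,1,10,1,1,32, …], period ℓ=6 (even) → k=5
a_0=16:  p_0=16·1+0=16,  q_0=16·0+1=1
a_1=1:  p_1=1·16+1=17,  q_1=1·1+0=1
…
a_4=1:  p_4=1·347+33=380,  q_4=1·21+2=23
a_5=1:  p_5=1·380+347=727,  q_5=1·23+21=44
fundamental: x₁=727, y₁=44  (since 528529 − 273·1936 = 1)
k=2:  x_2 = 727·727+273·44·44 = 1057057,  y_2 = 727·44+44·727 = 63976
k=3:  x_3 = 727·1057057+273·44·63976 = 1536960151,  y_3 = 727·63976+44·1057057 = 93021060
k=4:  x_4 = 727·1536960151+273·44·93021060 = 2234739002497,  y_4 = 727·93021060+44·1536960151 = 135252557264
k=5:  x_5 = 727·2234739002497+273·44·135252557264 = 3249308972670487,  y_5 = 727·135252557264+44·2234739002497 = 196657125240796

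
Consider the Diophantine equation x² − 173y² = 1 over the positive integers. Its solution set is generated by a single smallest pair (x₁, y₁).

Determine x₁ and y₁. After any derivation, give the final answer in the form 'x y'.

2499849 190060

√173 = [13; 6,1,1,6,26, …], period ℓ=5 (odd) → k=9
a_0=13:  p_0=13·1+0=13,  q_0=13·0+1=1
a_1=6:  p_1=6·13+1=79,  q_1=6·1+0=6
a_2=1:  p_2=1·79+13=92,  q_2=1·6+1=7
a_3=1:  p_3=1·92+79=171,  q_3=1·7+6=13
…
a_6=6:  p_6=6·29239+1118=176552,  q_6=6·2223+85=13423
a_7=1:  p_7=1·176552+29239=205791,  q_7=1·13423+2223=15646
a_8=1:  p_8=1·205791+176552=382343,  q_8=1·15646+13423=29069
a_9=6:  p_9=6·382343+205791=2499849,  q_9=6·29069+15646=190060
(x₁, y₁) = (2499849, 190060);  2499849² − 173·190060² = 1 ✓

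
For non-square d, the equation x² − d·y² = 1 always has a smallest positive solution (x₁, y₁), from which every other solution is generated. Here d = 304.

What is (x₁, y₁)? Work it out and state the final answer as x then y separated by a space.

√304 → a₀=17, period (2,3,2,1,1,1,1,1,2,3,2,34); ℓ=12 even so k=11
a_0=17:  p_0=17·1+0=17,  q_0=17·0+1=1
…
a_3=2:  p_3=2·122+35=279,  q_3=2·7+2=16
…
a_5=1:  p_5=1·401+279=680,  q_5=1·23+16=39
a_6=1:  p_6=1·680+401=1081,  q_6=1·39+23=62
a_7=1:  p_7=1·1081+680=1761,  q_7=1·62+39=101
a_8=1:  p_8=1·1761+1081=2842,  q_8=1·101+62=163
a_9=2:  p_9=2·2842+1761=7445,  q_9=2·163+101=427
a_10=3:  p_10=3·7445+2842=25177,  q_10=3·427+163=1444
a_11=2:  p_11=2·25177+7445=57799,  q_11=2·1444+427=3315
→ (57799, 3315).  Check: 57799²=3340724401, 304·3315²=3340724400, difference 1.

57799 3315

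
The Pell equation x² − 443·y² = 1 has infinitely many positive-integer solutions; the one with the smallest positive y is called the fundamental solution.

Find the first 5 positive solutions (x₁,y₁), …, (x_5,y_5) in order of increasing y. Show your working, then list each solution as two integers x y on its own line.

442 21
390727 18564
345402226 16410555
305335177057 14506912056
269915951116162 12824093846949

√443 → a₀=21, period (21,42); ℓ=2 even so k=1
a_0=21:  p_0=21·1+0=21,  q_0=21·0+1=1
a_1=21:  p_1=21·21+1=442,  q_1=21·1+0=21
fundamental: x₁=442, y₁=21  (since 195364 − 443·441 = 1)
n=2: (442,21)∘(442,21) = (442·442+443·21·21, 442·21+21·442) = (390727,18564)
n=3: (390727,18564)∘(442,21) = (442·390727+443·21·18564, 442·18564+21·390727) = (345402226,16410555)
n=4: (345402226,16410555)∘(442,21) = (442·345402226+443·21·16410555, 442·16410555+21·345402226) = (305335177057,14506912056)
n=5: (305335177057,14506912056)∘(442,21) = (442·305335177057+443·21·14506912056, 442·14506912056+21·305335177057) = (269915951116162,12824093846949)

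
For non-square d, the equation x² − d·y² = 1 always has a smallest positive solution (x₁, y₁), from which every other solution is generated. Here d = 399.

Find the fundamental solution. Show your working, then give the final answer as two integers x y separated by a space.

20 1

√399 = [19; 1,38, …], period ℓ=2 (even) → k=1
a_0=19:  p_0=19·1+0=19,  q_0=19·0+1=1
a_1=1:  p_1=1·19+1=20,  q_1=1·1+0=1
(x₁, y₁) = (20, 1);  20² − 399·1² = 1 ✓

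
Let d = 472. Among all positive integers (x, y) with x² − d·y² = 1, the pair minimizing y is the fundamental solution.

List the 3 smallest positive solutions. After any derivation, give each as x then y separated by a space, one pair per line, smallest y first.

306917 14127
188396089777 8671632918
115643925371868101 5322943120573485

√472 = [21; 1,2,1,1,1,…,2,1,42, …], period ℓ=14 (even) → k=13
k=0  a_k=21  p_k/q_k = 21/1
k=1  a_k=1  p_k/q_k = 22/1
k=2  a_k=2  p_k/q_k = 65/3
k=3  a_k=1  p_k/q_k = 87/4
k=4  a_k=1  p_k/q_k = 152/7
k=5  a_k=1  p_k/q_k = 239/11
k=6  a_k=4  p_k/q_k = 1108/51
k=7  a_k=5  p_k/q_k = 5779/266
k=8  a_k=4  p_k/q_k = 24224/1115
k=9  a_k=1  p_k/q_k = 30003/1381
k=10  a_k=1  p_k/q_k = 54227/2496
k=11  a_k=1  p_k/q_k = 84230/3877
k=12  a_k=2  p_k/q_k = 222687/10250
k=13  a_k=1  p_k/q_k = 306917/14127
(x₁, y₁) = (306917, 14127);  306917² − 472·14127² = 1 ✓
n=2: (306917,14127)∘(306917,14127) = (306917·306917+472·14127·14127, 306917·14127+14127·306917) = (188396089777,8671632918)
n=3: (188396089777,8671632918)∘(306917,14127) = (306917·188396089777+472·14127·8671632918, 306917·8671632918+14127·188396089777) = (115643925371868101,5322943120573485)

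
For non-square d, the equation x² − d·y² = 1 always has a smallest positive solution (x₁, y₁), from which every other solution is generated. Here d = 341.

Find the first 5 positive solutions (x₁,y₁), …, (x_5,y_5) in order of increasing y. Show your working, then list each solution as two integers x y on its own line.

10626551 575460
225847172311201 12230310076920
4799952989541519968951 259932027556408030380
102013890481930631287980124801 5524361894723138392975161840
2168111619829296063734843424848413751 117409826833463862093989641643997300

√341 = [18; 2,6,1,8,2,…,6,2,36, …], period ℓ=14 (even) → k=13
step 0: (18, 1)  from 18·(1,0) + (0,1)
step 1: (37, 2)  from 2·(18,1) + (1,0)
…
step 5: (5189, 281)  from 2·(2456,133) + (277,15)
…
step 8: (28124, 1523)  from 1·(20479,1109) + (7645,414)
step 9: (76727, 4155)  from 2·(28124,1523) + (20479,1109)
step 10: (641940, 34763)  from 8·(76727,4155) + (28124,1523)
…
step 12: (4953942, 268271)  from 6·(718667,38918) + (641940,34763)
step 13: (10626551, 575460)  from 2·(4953942,268271) + (718667,38918)
(x₁, y₁) = (10626551, 575460);  10626551² − 341·575460² = 1 ✓
(x_2, y_2) = (10626551·10626551 + 341·575460·575460, 10626551·575460 + 575460·10626551) = (225847172311201, 12230310076920)
(x_3, y_3) = (10626551·225847172311201 + 341·575460·12230310076920, 10626551·12230310076920 + 575460·225847172311201) = (4799952989541519968951, 259932027556408030380)
(x_4, y_4) = (10626551·4799952989541519968951 + 341·575460·259932027556408030380, 10626551·259932027556408030380 + 575460·4799952989541519968951) = (102013890481930631287980124801, 5524361894723138392975161840)
(x_5, y_5) = (10626551·102013890481930631287980124801 + 341·575460·5524361894723138392975161840, 10626551·5524361894723138392975161840 + 575460·102013890481930631287980124801) = (2168111619829296063734843424848413751, 117409826833463862093989641643997300)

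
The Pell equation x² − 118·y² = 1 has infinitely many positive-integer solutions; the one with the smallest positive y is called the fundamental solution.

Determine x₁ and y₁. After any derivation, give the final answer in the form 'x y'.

306917 28254

[10; 1,6,3,2,10,2,3,6,1,20] for √118; ℓ=10 ⇒ convergent index 9
i=0: a=10 ⇒ p=10, q=1
…
i=2: a=6 ⇒ p=76, q=7
i=3: a=3 ⇒ p=239, q=22
…
i=5: a=10 ⇒ p=5779, q=532
i=6: a=2 ⇒ p=12112, q=1115
i=7: a=3 ⇒ p=42115, q=3877
i=8: a=6 ⇒ p=264802, q=24377
i=9: a=1 ⇒ p=306917, q=28254
(x₁, y₁) = (306917, 28254);  306917² − 118·28254² = 1 ✓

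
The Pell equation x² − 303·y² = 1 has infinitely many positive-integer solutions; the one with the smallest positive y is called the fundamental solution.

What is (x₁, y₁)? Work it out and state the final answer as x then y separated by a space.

2524 145

[17; 2,2,5,2,2,34] for √303; ℓ=6 ⇒ convergent index 5
a_0=17:  p_0=17·1+0=17,  q_0=17·0+1=1
…
a_4=2:  p_4=2·470+87=1027,  q_4=2·27+5=59
a_5=2:  p_5=2·1027+470=2524,  q_5=2·59+27=145
→ (2524, 145).  Check: 2524²=6370576, 303·145²=6370575, difference 1.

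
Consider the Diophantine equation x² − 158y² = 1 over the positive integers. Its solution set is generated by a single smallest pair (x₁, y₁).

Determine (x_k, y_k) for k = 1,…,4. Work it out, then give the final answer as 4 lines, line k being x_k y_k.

7743 616
119908097 9539376
1856896782399 147726776120
28755903452322817 2287696845454944

√158 → a₀=12, period (1,1,3,12,3,1,1,24); ℓ=8 even so k=7
step 0: (12, 1)  from 12·(1,0) + (0,1)
…
step 3: (88, 7)  from 3·(25,2) + (13,1)
step 4: (1081, 86)  from 12·(88,7) + (25,2)
step 5: (3331, 265)  from 3·(1081,86) + (88,7)
step 6: (4412, 351)  from 1·(3331,265) + (1081,86)
step 7: (7743, 616)  from 1·(4412,351) + (3331,265)
(x₁, y₁) = (7743, 616);  7743² − 158·616² = 1 ✓
n=2: (7743,616)∘(7743,616) = (7743·7743+158·616·616, 7743·616+616·7743) = (119908097,9539376)
n=3: (119908097,9539376)∘(7743,616) = (7743·119908097+158·616·9539376, 7743·9539376+616·119908097) = (1856896782399,147726776120)
n=4: (1856896782399,147726776120)∘(7743,616) = (7743·1856896782399+158·616·147726776120, 7743·147726776120+616·1856896782399) = (28755903452322817,2287696845454944)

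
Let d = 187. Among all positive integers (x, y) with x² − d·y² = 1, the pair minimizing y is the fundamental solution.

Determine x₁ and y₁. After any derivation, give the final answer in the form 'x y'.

[13; 1,2,13,2,1,26] for √187; ℓ=6 ⇒ convergent index 5
a_0=13:  p_0=13·1+0=13,  q_0=13·0+1=1
a_1=1:  p_1=1·13+1=14,  q_1=1·1+0=1
a_2=2:  p_2=2·14+13=41,  q_2=2·1+1=3
…
a_4=2:  p_4=2·547+41=1135,  q_4=2·40+3=83
a_5=1:  p_5=1·1135+547=1682,  q_5=1·83+40=123
→ (1682, 123).  Check: 1682²=2829124, 187·123²=2829123, difference 1.

1682 123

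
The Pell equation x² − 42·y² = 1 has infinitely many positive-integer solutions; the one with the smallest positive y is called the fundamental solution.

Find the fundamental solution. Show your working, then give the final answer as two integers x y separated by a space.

13 2

√42 = [6; 2,12, …], period ℓ=2 (even) → k=1
k=0  a_k=6  p_k/q_k = 6/1
k=1  a_k=2  p_k/q_k = 13/2
fundamental: x₁=13, y₁=2  (since 169 − 42·4 = 1)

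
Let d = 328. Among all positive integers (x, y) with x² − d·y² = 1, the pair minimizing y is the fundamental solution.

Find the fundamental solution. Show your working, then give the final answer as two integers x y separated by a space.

163 9

d=328: √d = [18; 9,36] (ℓ=2, even), read p_1/q_1
i=0: a=18 ⇒ p=18, q=1
i=1: a=9 ⇒ p=163, q=9
(x₁, y₁) = (163, 9);  163² − 328·9² = 1 ✓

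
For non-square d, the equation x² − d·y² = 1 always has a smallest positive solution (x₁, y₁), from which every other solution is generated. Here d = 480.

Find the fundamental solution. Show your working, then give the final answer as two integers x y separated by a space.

241 11

[21; 1,9,1,42] for √480; ℓ=4 ⇒ convergent index 3
k=0  a_k=21  p_k/q_k = 21/1
k=1  a_k=1  p_k/q_k = 22/1
k=2  a_k=9  p_k/q_k = 219/10
k=3  a_k=1  p_k/q_k = 241/11
fundamental: x₁=241, y₁=11  (since 58081 − 480·121 = 1)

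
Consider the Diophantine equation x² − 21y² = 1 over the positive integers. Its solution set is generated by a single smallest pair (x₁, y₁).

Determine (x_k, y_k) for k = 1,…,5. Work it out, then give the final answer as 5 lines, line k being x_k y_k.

55 12
6049 1320
665335 145188
73180801 15969360
8049222775 1756484412

[4; 1,1,2,1,1,8] for √21; ℓ=6 ⇒ convergent index 5
k=0  a_k=4  p_k/q_k = 4/1
…
k=2  a_k=1  p_k/q_k = 9/2
…
k=4  a_k=1  p_k/q_k = 32/7
k=5  a_k=1  p_k/q_k = 55/12
→ (55, 12).  Check: 55²=3025, 21·12²=3024, difference 1.
k=2:  x_2 = 55·55+21·12·12 = 6049,  y_2 = 55·12+12·55 = 1320
k=3:  x_3 = 55·6049+21·12·1320 = 665335,  y_3 = 55·1320+12·6049 = 145188
k=4:  x_4 = 55·665335+21·12·145188 = 73180801,  y_4 = 55·145188+12·665335 = 15969360
k=5:  x_5 = 55·73180801+21·12·15969360 = 8049222775,  y_5 = 55·15969360+12·73180801 = 1756484412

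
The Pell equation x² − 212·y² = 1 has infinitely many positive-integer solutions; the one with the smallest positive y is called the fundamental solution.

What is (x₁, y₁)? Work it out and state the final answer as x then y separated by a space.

66249 4550

[14; 1,1,3,1,1,…,1,1,28] for √212; ℓ=14 ⇒ convergent index 13
step 0: (14, 1)  from 14·(1,0) + (0,1)
…
step 2: (29, 2)  from 1·(15,1) + (14,1)
step 3: (102, 7)  from 3·(29,2) + (15,1)
step 4: (131, 9)  from 1·(102,7) + (29,2)
…
step 6: (364, 25)  from 1·(233,16) + (131,9)
…
step 9: (5198, 357)  from 1·(2781,191) + (2417,166)
…
step 12: (37114, 2549)  from 1·(29135,2001) + (7979,548)
step 13: (66249, 4550)  from 1·(37114,2549) + (29135,2001)
fundamental: x₁=66249, y₁=4550  (since 4388930001 − 212·20702500 = 1)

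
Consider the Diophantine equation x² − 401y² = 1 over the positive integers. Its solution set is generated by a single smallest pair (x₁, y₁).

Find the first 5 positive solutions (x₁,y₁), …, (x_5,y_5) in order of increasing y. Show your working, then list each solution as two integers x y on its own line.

[20; 40] for √401; ℓ=1 ⇒ convergent index 1
a_0=20:  p_0=20·1+0=20,  q_0=20·0+1=1
a_1=40:  p_1=40·20+1=801,  q_1=40·1+0=40
(x₁, y₁) = (801, 40);  801² − 401·40² = 1 ✓
k=2:  x_2 = 801·801+401·40·40 = 1283201,  y_2 = 801·40+40·801 = 64080
k=3:  x_3 = 801·1283201+401·40·64080 = 2055687201,  y_3 = 801·64080+40·1283201 = 102656120
k=4:  x_4 = 801·2055687201+401·40·102656120 = 3293209612801,  y_4 = 801·102656120+40·2055687201 = 164455040160
k=5:  x_5 = 801·3293209612801+401·40·164455040160 = 5275719744020001,  y_5 = 801·164455040160+40·3293209612801 = 263456871680200

801 40
1283201 64080
2055687201 102656120
3293209612801 164455040160
5275719744020001 263456871680200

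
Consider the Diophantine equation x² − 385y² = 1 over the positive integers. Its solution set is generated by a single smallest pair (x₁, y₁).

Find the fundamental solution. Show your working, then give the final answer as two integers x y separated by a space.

√385 → a₀=19, period (1,1,1,1,1,…,1,1,38); ℓ=16 even so k=15
i=0: a=19 ⇒ p=19, q=1
…
i=2: a=1 ⇒ p=39, q=2
…
i=4: a=1 ⇒ p=98, q=5
i=5: a=1 ⇒ p=157, q=8
…
i=8: a=2 ⇒ p=2021, q=103
…
i=11: a=1 ⇒ p=13009, q=663
i=12: a=1 ⇒ p=23271, q=1186
…
i=14: a=1 ⇒ p=59551, q=3035
i=15: a=1 ⇒ p=95831, q=4884
→ (95831, 4884).  Check: 95831²=9183580561, 385·4884²=9183580560, difference 1.

95831 4884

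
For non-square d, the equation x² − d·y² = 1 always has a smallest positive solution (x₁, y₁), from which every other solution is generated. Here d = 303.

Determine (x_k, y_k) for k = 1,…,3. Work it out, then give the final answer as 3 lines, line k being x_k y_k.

2524 145
12741151 731960
64317327724 3694933935

√303 → a₀=17, period (2,2,5,2,2,34); ℓ=6 even so k=5
k=0  a_k=17  p_k/q_k = 17/1
k=1  a_k=2  p_k/q_k = 35/2
k=2  a_k=2  p_k/q_k = 87/5
k=3  a_k=5  p_k/q_k = 470/27
k=4  a_k=2  p_k/q_k = 1027/59
k=5  a_k=2  p_k/q_k = 2524/145
fundamental: x₁=2524, y₁=145  (since 6370576 − 303·21025 = 1)
n=2: (2524,145)∘(2524,145) = (2524·2524+303·145·145, 2524·145+145·2524) = (12741151,731960)
n=3: (12741151,731960)∘(2524,145) = (2524·12741151+303·145·731960, 2524·731960+145·12741151) = (64317327724,3694933935)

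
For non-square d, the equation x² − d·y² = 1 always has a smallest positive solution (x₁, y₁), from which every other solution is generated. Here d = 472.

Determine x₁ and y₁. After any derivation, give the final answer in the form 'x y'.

306917 14127

d=472: √d = [21; 1,2,1,1,1,…,2,1,42] (ℓ=14, even), read p_13/q_13
k=0  a_k=21  p_k/q_k = 21/1
k=1  a_k=1  p_k/q_k = 22/1
k=2  a_k=2  p_k/q_k = 65/3
k=3  a_k=1  p_k/q_k = 87/4
k=4  a_k=1  p_k/q_k = 152/7
k=5  a_k=1  p_k/q_k = 239/11
k=6  a_k=4  p_k/q_k = 1108/51
k=7  a_k=5  p_k/q_k = 5779/266
k=8  a_k=4  p_k/q_k = 24224/1115
…
k=10  a_k=1  p_k/q_k = 54227/2496
k=11  a_k=1  p_k/q_k = 84230/3877
k=12  a_k=2  p_k/q_k = 222687/10250
k=13  a_k=1  p_k/q_k = 306917/14127
(x₁, y₁) = (306917, 14127);  306917² − 472·14127² = 1 ✓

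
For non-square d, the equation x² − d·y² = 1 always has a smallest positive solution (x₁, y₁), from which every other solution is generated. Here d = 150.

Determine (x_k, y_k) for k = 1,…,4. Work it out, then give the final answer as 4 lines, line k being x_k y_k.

√150 = [12; 4,24, …], period ℓ=2 (even) → k=1
a_0=12:  p_0=12·1+0=12,  q_0=12·0+1=1
a_1=4:  p_1=4·12+1=49,  q_1=4·1+0=4
fundamental: x₁=49, y₁=4  (since 2401 − 150·16 = 1)
(49+4√150)^2 = 4801 + 392√150
(49+4√150)^3 = 470449 + 38412√150
(49+4√150)^4 = 46099201 + 3763984√150

49 4
4801 392
470449 38412
46099201 3763984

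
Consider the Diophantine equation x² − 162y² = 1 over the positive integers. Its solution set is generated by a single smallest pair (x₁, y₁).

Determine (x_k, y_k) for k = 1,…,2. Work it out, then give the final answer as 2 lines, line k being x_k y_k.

[12; 1,2,1,2,12,2,1,2,1,24] for √162; ℓ=10 ⇒ convergent index 9
k=0  a_k=12  p_k/q_k = 12/1
…
k=2  a_k=2  p_k/q_k = 38/3
k=3  a_k=1  p_k/q_k = 51/4
k=4  a_k=2  p_k/q_k = 140/11
…
k=8  a_k=2  p_k/q_k = 14268/1121
k=9  a_k=1  p_k/q_k = 19601/1540
fundamental: x₁=19601, y₁=1540  (since 384199201 − 162·2371600 = 1)
(19601+1540√162)^2 = 768398401 + 60371080√162

19601 1540
768398401 60371080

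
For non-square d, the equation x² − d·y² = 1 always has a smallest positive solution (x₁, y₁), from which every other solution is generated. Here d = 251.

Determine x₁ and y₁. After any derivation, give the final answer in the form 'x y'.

d=251: √d = [15; 1,5,2,1,2,…,5,1,30] (ℓ=14, even), read p_13/q_13
a_0=15:  p_0=15·1+0=15,  q_0=15·0+1=1
a_1=1:  p_1=1·15+1=16,  q_1=1·1+0=1
a_2=5:  p_2=5·16+15=95,  q_2=5·1+1=6
…
a_4=1:  p_4=1·206+95=301,  q_4=1·13+6=19
a_5=2:  p_5=2·301+206=808,  q_5=2·19+13=51
a_6=2:  p_6=2·808+301=1917,  q_6=2·51+19=121
…
a_9=2:  p_9=2·61043+29563=151649,  q_9=2·3853+1866=9572
a_10=1:  p_10=1·151649+61043=212692,  q_10=1·9572+3853=13425
a_11=2:  p_11=2·212692+151649=577033,  q_11=2·13425+9572=36422
a_12=5:  p_12=5·577033+212692=3097857,  q_12=5·36422+13425=195535
a_13=1:  p_13=1·3097857+577033=3674890,  q_13=1·195535+36422=231957
→ (3674890, 231957).  Check: 3674890²=13504816512100, 251·231957²=13504816512099, difference 1.

3674890 231957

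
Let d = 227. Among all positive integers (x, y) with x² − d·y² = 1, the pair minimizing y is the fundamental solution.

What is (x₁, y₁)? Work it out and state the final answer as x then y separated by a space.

226 15

√227 → a₀=15, period (15,30); ℓ=2 even so k=1
step 0: (15, 1)  from 15·(1,0) + (0,1)
step 1: (226, 15)  from 15·(15,1) + (1,0)
(x₁, y₁) = (226, 15);  226² − 227·15² = 1 ✓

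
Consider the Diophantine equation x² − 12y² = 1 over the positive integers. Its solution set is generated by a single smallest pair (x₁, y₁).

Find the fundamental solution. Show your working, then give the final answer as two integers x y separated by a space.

√12 → a₀=3, period (2,6); ℓ=2 even so k=1
step 0: (3, 1)  from 3·(1,0) + (0,1)
step 1: (7, 2)  from 2·(3,1) + (1,0)
(x₁, y₁) = (7, 2);  7² − 12·2² = 1 ✓

7 2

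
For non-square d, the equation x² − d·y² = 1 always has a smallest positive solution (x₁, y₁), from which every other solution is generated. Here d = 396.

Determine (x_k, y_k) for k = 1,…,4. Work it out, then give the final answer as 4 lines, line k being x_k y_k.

199 10
79201 3980
31521799 1584030
12545596801 630439960

[19; 1,8,1,38] for √396; ℓ=4 ⇒ convergent index 3
i=0: a=19 ⇒ p=19, q=1
…
i=2: a=8 ⇒ p=179, q=9
i=3: a=1 ⇒ p=199, q=10
fundamental: x₁=199, y₁=10  (since 39601 − 396·100 = 1)
n=2: (199,10)∘(199,10) = (199·199+396·10·10, 199·10+10·199) = (79201,3980)
n=3: (79201,3980)∘(199,10) = (199·79201+396·10·3980, 199·3980+10·79201) = (31521799,1584030)
n=4: (31521799,1584030)∘(199,10) = (199·31521799+396·10·1584030, 199·1584030+10·31521799) = (12545596801,630439960)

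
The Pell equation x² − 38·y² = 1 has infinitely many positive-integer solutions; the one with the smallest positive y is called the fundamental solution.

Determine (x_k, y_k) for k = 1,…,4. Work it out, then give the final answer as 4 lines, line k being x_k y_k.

[6; 6,12] for √38; ℓ=2 ⇒ convergent index 1
a_0=6:  p_0=6·1+0=6,  q_0=6·0+1=1
a_1=6:  p_1=6·6+1=37,  q_1=6·1+0=6
→ (37, 6).  Check: 37²=1369, 38·6²=1368, difference 1.
(37+6√38)^2 = 2737 + 444√38
(37+6√38)^3 = 202501 + 32850√38
(37+6√38)^4 = 14982337 + 2430456√38

37 6
2737 444
202501 32850
14982337 2430456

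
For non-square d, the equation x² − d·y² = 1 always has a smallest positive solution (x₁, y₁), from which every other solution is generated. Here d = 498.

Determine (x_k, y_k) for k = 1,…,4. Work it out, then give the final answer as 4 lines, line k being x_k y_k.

d=498: √d = [22; 3,6,22,6,3,44] (ℓ=6, even), read p_5/q_5
a_0=22:  p_0=22·1+0=22,  q_0=22·0+1=1
…
a_4=6:  p_4=6·9395+424=56794,  q_4=6·421+19=2545
a_5=3:  p_5=3·56794+9395=179777,  q_5=3·2545+421=8056
(x₁, y₁) = (179777, 8056);  179777² − 498·8056² = 1 ✓
(x_2, y_2) = (179777·179777 + 498·8056·8056, 179777·8056 + 8056·179777) = (64639539457, 2896567024)
(x_3, y_3) = (179777·64639539457 + 498·8056·2896567024, 179777·2896567024 + 8056·64639539457) = (23241404969742401, 1041472259739240)
(x_4, y_4) = (179777·23241404969742401 + 498·8056·1041472259739240, 179777·1041472259739240 + 8056·23241404969742401) = (8356540122426119709697, 374465516875386131936)

179777 8056
64639539457 2896567024
23241404969742401 1041472259739240
8356540122426119709697 374465516875386131936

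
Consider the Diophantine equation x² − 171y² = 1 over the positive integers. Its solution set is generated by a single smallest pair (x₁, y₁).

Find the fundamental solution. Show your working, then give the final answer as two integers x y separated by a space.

170 13

d=171: √d = [13; 13,26] (ℓ=2, even), read p_1/q_1
i=0: a=13 ⇒ p=13, q=1
i=1: a=13 ⇒ p=170, q=13
(x₁, y₁) = (170, 13);  170² − 171·13² = 1 ✓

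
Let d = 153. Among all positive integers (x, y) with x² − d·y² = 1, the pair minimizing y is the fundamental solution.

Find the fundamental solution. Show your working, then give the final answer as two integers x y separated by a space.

2177 176

√153 = [12; 2,1,2,2,2,1,2,24, …], period ℓ=8 (even) → k=7
step 0: (12, 1)  from 12·(1,0) + (0,1)
step 1: (25, 2)  from 2·(12,1) + (1,0)
…
step 4: (235, 19)  from 2·(99,8) + (37,3)
step 5: (569, 46)  from 2·(235,19) + (99,8)
step 6: (804, 65)  from 1·(569,46) + (235,19)
step 7: (2177, 176)  from 2·(804,65) + (569,46)
(x₁, y₁) = (2177, 176);  2177² − 153·176² = 1 ✓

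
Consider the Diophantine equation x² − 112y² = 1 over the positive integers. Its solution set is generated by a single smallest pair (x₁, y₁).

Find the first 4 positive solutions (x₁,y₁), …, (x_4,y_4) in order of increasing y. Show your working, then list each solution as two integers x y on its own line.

127 12
32257 3048
8193151 774180
2081028097 196638672

d=112: √d = [10; 1,1,2,1,1,20] (ℓ=6, even), read p_5/q_5
a_0=10:  p_0=10·1+0=10,  q_0=10·0+1=1
a_1=1:  p_1=1·10+1=11,  q_1=1·1+0=1
…
a_3=2:  p_3=2·21+11=53,  q_3=2·2+1=5
a_4=1:  p_4=1·53+21=74,  q_4=1·5+2=7
a_5=1:  p_5=1·74+53=127,  q_5=1·7+5=12
(x₁, y₁) = (127, 12);  127² − 112·12² = 1 ✓
(127+12√112)^2 = 32257 + 3048√112
(127+12√112)^3 = 8193151 + 774180√112
(127+12√112)^4 = 2081028097 + 196638672√112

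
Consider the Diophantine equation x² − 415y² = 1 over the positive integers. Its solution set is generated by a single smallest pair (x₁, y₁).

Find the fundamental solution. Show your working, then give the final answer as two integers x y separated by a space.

[20; 2,1,2,4,6,…,1,2,40] for √415; ℓ=16 ⇒ convergent index 15
i=0: a=20 ⇒ p=20, q=1
i=1: a=2 ⇒ p=41, q=2
i=2: a=1 ⇒ p=61, q=3
i=3: a=2 ⇒ p=163, q=8
i=4: a=4 ⇒ p=713, q=35
i=5: a=6 ⇒ p=4441, q=218
i=6: a=1 ⇒ p=5154, q=253
i=7: a=1 ⇒ p=9595, q=471
i=8: a=3 ⇒ p=33939, q=1666
i=9: a=1 ⇒ p=43534, q=2137
…
i=11: a=6 ⇒ p=508372, q=24955
i=12: a=4 ⇒ p=2110961, q=103623
…
i=14: a=1 ⇒ p=6841255, q=335824
i=15: a=2 ⇒ p=18412804, q=903849
fundamental: x₁=18412804, y₁=903849  (since 339031351142416 − 415·816943014801 = 1)

18412804 903849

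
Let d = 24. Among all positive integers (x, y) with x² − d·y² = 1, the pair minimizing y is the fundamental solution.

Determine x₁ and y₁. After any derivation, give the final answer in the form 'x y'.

5 1

√24 = [4; 1,8, …], period ℓ=2 (even) → k=1
a_0=4:  p_0=4·1+0=4,  q_0=4·0+1=1
a_1=1:  p_1=1·4+1=5,  q_1=1·1+0=1
→ (5, 1).  Check: 5²=25, 24·1²=24, difference 1.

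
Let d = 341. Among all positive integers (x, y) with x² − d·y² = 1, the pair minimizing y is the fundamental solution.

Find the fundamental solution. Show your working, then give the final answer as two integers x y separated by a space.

10626551 575460

[18; 2,6,1,8,2,…,6,2,36] for √341; ℓ=14 ⇒ convergent index 13
a_0=18:  p_0=18·1+0=18,  q_0=18·0+1=1
a_1=2:  p_1=2·18+1=37,  q_1=2·1+0=2
a_2=6:  p_2=6·37+18=240,  q_2=6·2+1=13
a_3=1:  p_3=1·240+37=277,  q_3=1·13+2=15
…
a_6=1:  p_6=1·5189+2456=7645,  q_6=1·281+133=414
…
a_11=1:  p_11=1·641940+76727=718667,  q_11=1·34763+4155=38918
a_12=6:  p_12=6·718667+641940=4953942,  q_12=6·38918+34763=268271
a_13=2:  p_13=2·4953942+718667=10626551,  q_13=2·268271+38918=575460
(x₁, y₁) = (10626551, 575460);  10626551² − 341·575460² = 1 ✓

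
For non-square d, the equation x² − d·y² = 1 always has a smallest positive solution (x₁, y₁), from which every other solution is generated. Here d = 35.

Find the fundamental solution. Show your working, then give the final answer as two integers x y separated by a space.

d=35: √d = [5; 1,10] (ℓ=2, even), read p_1/q_1
k=0  a_k=5  p_k/q_k = 5/1
k=1  a_k=1  p_k/q_k = 6/1
(x₁, y₁) = (6, 1);  6² − 35·1² = 1 ✓

6 1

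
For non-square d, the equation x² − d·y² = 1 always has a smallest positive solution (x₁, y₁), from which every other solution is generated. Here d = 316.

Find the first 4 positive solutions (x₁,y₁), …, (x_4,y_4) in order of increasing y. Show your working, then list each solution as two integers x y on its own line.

12799 720
327628801 18430560
8386642035199 471785474160
214681262489395201 12076764549117120

d=316: √d = [17; 1,3,2,8,2,3,1,34] (ℓ=8, even), read p_7/q_7
i=0: a=17 ⇒ p=17, q=1
i=1: a=1 ⇒ p=18, q=1
…
i=3: a=2 ⇒ p=160, q=9
…
i=5: a=2 ⇒ p=2862, q=161
i=6: a=3 ⇒ p=9937, q=559
i=7: a=1 ⇒ p=12799, q=720
(x₁, y₁) = (12799, 720);  12799² − 316·720² = 1 ✓
n=2: (12799,720)∘(12799,720) = (12799·12799+316·720·720, 12799·720+720·12799) = (327628801,18430560)
n=3: (327628801,18430560)∘(12799,720) = (12799·327628801+316·720·18430560, 12799·18430560+720·327628801) = (8386642035199,471785474160)
n=4: (8386642035199,471785474160)∘(12799,720) = (12799·8386642035199+316·720·471785474160, 12799·471785474160+720·8386642035199) = (214681262489395201,12076764549117120)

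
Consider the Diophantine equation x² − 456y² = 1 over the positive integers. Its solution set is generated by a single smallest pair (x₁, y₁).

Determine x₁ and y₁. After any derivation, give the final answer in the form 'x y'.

1025 48

d=456: √d = [21; 2,1,4,1,2,42] (ℓ=6, even), read p_5/q_5
step 0: (21, 1)  from 21·(1,0) + (0,1)
…
step 4: (363, 17)  from 1·(299,14) + (64,3)
step 5: (1025, 48)  from 2·(363,17) + (299,14)
(x₁, y₁) = (1025, 48);  1025² − 456·48² = 1 ✓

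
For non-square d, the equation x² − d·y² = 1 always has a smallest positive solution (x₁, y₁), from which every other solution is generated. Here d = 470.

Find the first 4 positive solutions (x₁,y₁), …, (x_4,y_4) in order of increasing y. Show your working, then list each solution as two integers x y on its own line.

d=470: √d = [21; 1,2,8,2,1,42] (ℓ=6, even), read p_5/q_5
a_0=21:  p_0=21·1+0=21,  q_0=21·0+1=1
a_1=1:  p_1=1·21+1=22,  q_1=1·1+0=1
a_2=2:  p_2=2·22+21=65,  q_2=2·1+1=3
…
a_4=2:  p_4=2·542+65=1149,  q_4=2·25+3=53
a_5=1:  p_5=1·1149+542=1691,  q_5=1·53+25=78
→ (1691, 78).  Check: 1691²=2859481, 470·78²=2859480, difference 1.
k=2:  x_2 = 1691·1691+470·78·78 = 5718961,  y_2 = 1691·78+78·1691 = 263796
k=3:  x_3 = 1691·5718961+470·78·263796 = 19341524411,  y_3 = 1691·263796+78·5718961 = 892157994
k=4:  x_4 = 1691·19341524411+470·78·892157994 = 65413029839041,  y_4 = 1691·892157994+78·19341524411 = 3017278071912

1691 78
5718961 263796
19341524411 892157994
65413029839041 3017278071912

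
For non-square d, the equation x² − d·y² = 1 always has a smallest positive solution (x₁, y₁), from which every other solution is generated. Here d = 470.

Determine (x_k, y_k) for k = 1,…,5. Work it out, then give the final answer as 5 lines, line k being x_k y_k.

√470 → a₀=21, period (1,2,8,2,1,42); ℓ=6 even so k=5
k=0  a_k=21  p_k/q_k = 21/1
k=1  a_k=1  p_k/q_k = 22/1
k=2  a_k=2  p_k/q_k = 65/3
…
k=4  a_k=2  p_k/q_k = 1149/53
k=5  a_k=1  p_k/q_k = 1691/78
(x₁, y₁) = (1691, 78);  1691² − 470·78² = 1 ✓
k=2:  x_2 = 1691·1691+470·78·78 = 5718961,  y_2 = 1691·78+78·1691 = 263796
k=3:  x_3 = 1691·5718961+470·78·263796 = 19341524411,  y_3 = 1691·263796+78·5718961 = 892157994
k=4:  x_4 = 1691·19341524411+470·78·892157994 = 65413029839041,  y_4 = 1691·892157994+78·19341524411 = 3017278071912
k=5:  x_5 = 1691·65413029839041+470·78·3017278071912 = 221226847574112251,  y_5 = 1691·3017278071912+78·65413029839041 = 10204433547048390

1691 78
5718961 263796
19341524411 892157994
65413029839041 3017278071912
221226847574112251 10204433547048390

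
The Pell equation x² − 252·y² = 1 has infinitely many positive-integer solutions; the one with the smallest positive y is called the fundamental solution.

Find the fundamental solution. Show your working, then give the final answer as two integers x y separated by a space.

127 8

√252 → a₀=15, period (1,6,1,30); ℓ=4 even so k=3
step 0: (15, 1)  from 15·(1,0) + (0,1)
…
step 2: (111, 7)  from 6·(16,1) + (15,1)
step 3: (127, 8)  from 1·(111,7) + (16,1)
fundamental: x₁=127, y₁=8  (since 16129 − 252·64 = 1)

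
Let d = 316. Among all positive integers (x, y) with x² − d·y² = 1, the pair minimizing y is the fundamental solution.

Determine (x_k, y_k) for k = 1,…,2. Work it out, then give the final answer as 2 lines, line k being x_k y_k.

[17; 1,3,2,8,2,3,1,34] for √316; ℓ=8 ⇒ convergent index 7
step 0: (17, 1)  from 17·(1,0) + (0,1)
…
step 2: (71, 4)  from 3·(18,1) + (17,1)
…
step 5: (2862, 161)  from 2·(1351,76) + (160,9)
step 6: (9937, 559)  from 3·(2862,161) + (1351,76)
step 7: (12799, 720)  from 1·(9937,559) + (2862,161)
(x₁, y₁) = (12799, 720);  12799² − 316·720² = 1 ✓
(12799+720√316)^2 = 327628801 + 18430560√316

12799 720
327628801 18430560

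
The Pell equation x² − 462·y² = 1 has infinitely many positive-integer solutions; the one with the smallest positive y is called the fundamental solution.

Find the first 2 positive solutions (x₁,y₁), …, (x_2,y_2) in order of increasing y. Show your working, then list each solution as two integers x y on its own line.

√462 = [21; 2,42, …], period ℓ=2 (even) → k=1
i=0: a=21 ⇒ p=21, q=1
i=1: a=2 ⇒ p=43, q=2
→ (43, 2).  Check: 43²=1849, 462·2²=1848, difference 1.
k=2:  x_2 = 43·43+462·2·2 = 3697,  y_2 = 43·2+2·43 = 172

43 2
3697 172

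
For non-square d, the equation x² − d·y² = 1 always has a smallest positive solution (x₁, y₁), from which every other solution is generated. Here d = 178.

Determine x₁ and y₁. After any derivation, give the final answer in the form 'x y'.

1601 120

d=178: √d = [13; 2,1,12,1,2,26] (ℓ=6, even), read p_5/q_5
step 0: (13, 1)  from 13·(1,0) + (0,1)
…
step 2: (40, 3)  from 1·(27,2) + (13,1)
…
step 4: (547, 41)  from 1·(507,38) + (40,3)
step 5: (1601, 120)  from 2·(547,41) + (507,38)
fundamental: x₁=1601, y₁=120  (since 2563201 − 178·14400 = 1)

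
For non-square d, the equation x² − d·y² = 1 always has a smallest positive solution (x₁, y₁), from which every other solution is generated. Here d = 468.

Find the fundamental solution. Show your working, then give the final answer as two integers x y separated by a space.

d=468: √d = [21; 1,1,1,2,1,1,1,42] (ℓ=8, even), read p_7/q_7
k=0  a_k=21  p_k/q_k = 21/1
k=1  a_k=1  p_k/q_k = 22/1
…
k=6  a_k=1  p_k/q_k = 411/19
k=7  a_k=1  p_k/q_k = 649/30
fundamental: x₁=649, y₁=30  (since 421201 − 468·900 = 1)

649 30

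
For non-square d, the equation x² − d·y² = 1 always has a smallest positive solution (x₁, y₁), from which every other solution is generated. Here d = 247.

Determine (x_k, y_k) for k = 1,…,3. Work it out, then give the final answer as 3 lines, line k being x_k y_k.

85292 5427
14549450527 925759368
2481903468612476 157919736025485

√247 → a₀=15, period (1,2,1,1,9,1,9,1,1,2,1,30); ℓ=12 even so k=11
step 0: (15, 1)  from 15·(1,0) + (0,1)
…
step 5: (1053, 67)  from 9·(110,7) + (63,4)
…
step 7: (11520, 733)  from 9·(1163,74) + (1053,67)
step 8: (12683, 807)  from 1·(11520,733) + (1163,74)
…
step 10: (61089, 3887)  from 2·(24203,1540) + (12683,807)
step 11: (85292, 5427)  from 1·(61089,3887) + (24203,1540)
(x₁, y₁) = (85292, 5427);  85292² − 247·5427² = 1 ✓
k=2:  x_2 = 85292·85292+247·5427·5427 = 14549450527,  y_2 = 85292·5427+5427·85292 = 925759368
k=3:  x_3 = 85292·14549450527+247·5427·925759368 = 2481903468612476,  y_3 = 85292·925759368+5427·14549450527 = 157919736025485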